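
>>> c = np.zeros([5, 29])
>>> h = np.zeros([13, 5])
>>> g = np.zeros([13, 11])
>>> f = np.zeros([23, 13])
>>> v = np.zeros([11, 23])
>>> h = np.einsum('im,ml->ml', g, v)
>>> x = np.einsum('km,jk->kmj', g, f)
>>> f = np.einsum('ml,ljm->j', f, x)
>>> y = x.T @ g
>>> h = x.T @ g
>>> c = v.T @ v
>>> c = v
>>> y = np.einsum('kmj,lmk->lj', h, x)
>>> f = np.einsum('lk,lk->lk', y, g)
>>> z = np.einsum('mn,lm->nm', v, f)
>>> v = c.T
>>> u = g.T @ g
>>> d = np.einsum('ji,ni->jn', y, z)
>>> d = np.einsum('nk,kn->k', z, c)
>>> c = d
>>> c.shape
(11,)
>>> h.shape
(23, 11, 11)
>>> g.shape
(13, 11)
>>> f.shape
(13, 11)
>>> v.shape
(23, 11)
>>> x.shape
(13, 11, 23)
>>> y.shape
(13, 11)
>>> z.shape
(23, 11)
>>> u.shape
(11, 11)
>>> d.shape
(11,)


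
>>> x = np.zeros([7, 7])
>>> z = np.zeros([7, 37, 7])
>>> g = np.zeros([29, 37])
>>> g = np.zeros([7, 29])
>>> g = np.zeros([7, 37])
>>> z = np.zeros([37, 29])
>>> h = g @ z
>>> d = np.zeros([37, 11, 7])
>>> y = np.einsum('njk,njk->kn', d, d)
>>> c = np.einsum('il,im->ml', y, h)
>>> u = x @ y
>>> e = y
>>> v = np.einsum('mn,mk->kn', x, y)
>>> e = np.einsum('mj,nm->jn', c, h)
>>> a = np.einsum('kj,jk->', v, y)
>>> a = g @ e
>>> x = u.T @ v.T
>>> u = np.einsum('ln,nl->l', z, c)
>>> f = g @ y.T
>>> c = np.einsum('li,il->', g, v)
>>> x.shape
(37, 37)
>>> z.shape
(37, 29)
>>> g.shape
(7, 37)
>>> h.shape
(7, 29)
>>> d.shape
(37, 11, 7)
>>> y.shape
(7, 37)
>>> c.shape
()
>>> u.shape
(37,)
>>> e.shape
(37, 7)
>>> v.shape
(37, 7)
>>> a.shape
(7, 7)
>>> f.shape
(7, 7)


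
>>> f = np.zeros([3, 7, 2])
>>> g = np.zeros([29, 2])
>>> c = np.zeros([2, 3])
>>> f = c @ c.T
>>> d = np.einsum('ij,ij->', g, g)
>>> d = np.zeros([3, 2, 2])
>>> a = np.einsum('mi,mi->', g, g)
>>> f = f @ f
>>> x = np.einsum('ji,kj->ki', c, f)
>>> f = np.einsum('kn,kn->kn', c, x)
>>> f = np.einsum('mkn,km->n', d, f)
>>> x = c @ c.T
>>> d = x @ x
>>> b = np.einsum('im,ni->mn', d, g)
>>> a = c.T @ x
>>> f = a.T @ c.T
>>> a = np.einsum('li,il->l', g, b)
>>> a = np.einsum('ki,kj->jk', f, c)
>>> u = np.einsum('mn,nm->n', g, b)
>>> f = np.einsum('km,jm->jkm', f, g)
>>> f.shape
(29, 2, 2)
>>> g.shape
(29, 2)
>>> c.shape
(2, 3)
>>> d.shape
(2, 2)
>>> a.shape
(3, 2)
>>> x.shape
(2, 2)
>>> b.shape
(2, 29)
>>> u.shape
(2,)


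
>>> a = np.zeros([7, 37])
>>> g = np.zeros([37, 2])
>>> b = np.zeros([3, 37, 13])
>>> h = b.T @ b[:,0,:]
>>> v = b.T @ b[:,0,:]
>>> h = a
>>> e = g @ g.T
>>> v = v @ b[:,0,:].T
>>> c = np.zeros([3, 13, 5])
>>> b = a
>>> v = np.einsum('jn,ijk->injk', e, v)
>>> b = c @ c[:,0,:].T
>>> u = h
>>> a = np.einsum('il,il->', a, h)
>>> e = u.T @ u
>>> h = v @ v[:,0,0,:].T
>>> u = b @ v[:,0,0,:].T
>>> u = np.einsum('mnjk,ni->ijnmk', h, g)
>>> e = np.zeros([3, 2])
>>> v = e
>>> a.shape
()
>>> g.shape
(37, 2)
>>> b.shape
(3, 13, 3)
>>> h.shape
(13, 37, 37, 13)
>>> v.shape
(3, 2)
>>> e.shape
(3, 2)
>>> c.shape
(3, 13, 5)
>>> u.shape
(2, 37, 37, 13, 13)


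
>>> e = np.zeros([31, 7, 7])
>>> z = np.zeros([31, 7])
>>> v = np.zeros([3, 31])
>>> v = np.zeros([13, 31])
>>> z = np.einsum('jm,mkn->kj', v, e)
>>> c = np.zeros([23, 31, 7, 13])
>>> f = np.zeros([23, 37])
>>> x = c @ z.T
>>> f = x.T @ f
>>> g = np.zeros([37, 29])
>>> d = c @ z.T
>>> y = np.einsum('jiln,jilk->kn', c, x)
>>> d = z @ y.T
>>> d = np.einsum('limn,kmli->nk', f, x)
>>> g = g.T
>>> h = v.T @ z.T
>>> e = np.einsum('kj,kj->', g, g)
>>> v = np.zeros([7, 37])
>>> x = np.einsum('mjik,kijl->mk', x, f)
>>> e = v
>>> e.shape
(7, 37)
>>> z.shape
(7, 13)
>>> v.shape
(7, 37)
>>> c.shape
(23, 31, 7, 13)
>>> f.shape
(7, 7, 31, 37)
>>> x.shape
(23, 7)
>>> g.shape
(29, 37)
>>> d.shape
(37, 23)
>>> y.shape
(7, 13)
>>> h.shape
(31, 7)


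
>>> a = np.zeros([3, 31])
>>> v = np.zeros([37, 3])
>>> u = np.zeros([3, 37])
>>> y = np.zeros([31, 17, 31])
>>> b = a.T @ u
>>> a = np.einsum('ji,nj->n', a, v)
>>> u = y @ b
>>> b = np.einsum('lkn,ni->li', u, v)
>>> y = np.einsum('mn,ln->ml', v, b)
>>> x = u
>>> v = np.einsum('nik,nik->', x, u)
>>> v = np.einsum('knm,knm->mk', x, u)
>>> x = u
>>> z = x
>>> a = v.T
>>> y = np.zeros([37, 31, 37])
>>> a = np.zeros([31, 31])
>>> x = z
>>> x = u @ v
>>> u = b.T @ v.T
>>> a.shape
(31, 31)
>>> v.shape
(37, 31)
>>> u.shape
(3, 37)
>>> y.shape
(37, 31, 37)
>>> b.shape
(31, 3)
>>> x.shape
(31, 17, 31)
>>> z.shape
(31, 17, 37)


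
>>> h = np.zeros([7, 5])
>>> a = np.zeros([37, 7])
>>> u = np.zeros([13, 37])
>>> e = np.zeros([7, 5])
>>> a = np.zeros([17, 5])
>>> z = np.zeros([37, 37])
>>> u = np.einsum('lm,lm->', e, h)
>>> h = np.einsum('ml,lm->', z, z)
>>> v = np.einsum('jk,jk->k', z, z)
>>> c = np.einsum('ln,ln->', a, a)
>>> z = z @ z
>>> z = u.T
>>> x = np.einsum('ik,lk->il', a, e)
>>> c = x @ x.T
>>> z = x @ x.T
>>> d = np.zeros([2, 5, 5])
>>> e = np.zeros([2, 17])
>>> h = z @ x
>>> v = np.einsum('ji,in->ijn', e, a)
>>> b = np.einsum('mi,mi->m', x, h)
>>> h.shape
(17, 7)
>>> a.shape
(17, 5)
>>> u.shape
()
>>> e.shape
(2, 17)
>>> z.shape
(17, 17)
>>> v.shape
(17, 2, 5)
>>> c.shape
(17, 17)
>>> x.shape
(17, 7)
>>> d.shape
(2, 5, 5)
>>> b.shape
(17,)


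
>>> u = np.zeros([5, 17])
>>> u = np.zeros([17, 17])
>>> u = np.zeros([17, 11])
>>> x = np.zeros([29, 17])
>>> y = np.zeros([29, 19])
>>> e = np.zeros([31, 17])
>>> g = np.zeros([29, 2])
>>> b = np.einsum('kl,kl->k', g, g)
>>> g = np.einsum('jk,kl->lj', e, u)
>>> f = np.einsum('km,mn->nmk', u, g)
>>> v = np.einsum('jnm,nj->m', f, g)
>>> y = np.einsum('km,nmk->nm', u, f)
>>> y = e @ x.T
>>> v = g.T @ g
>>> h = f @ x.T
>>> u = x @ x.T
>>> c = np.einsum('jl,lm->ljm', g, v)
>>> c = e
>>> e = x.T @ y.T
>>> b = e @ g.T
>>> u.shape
(29, 29)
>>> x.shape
(29, 17)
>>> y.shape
(31, 29)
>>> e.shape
(17, 31)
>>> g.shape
(11, 31)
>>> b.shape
(17, 11)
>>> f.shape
(31, 11, 17)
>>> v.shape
(31, 31)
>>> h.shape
(31, 11, 29)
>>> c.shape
(31, 17)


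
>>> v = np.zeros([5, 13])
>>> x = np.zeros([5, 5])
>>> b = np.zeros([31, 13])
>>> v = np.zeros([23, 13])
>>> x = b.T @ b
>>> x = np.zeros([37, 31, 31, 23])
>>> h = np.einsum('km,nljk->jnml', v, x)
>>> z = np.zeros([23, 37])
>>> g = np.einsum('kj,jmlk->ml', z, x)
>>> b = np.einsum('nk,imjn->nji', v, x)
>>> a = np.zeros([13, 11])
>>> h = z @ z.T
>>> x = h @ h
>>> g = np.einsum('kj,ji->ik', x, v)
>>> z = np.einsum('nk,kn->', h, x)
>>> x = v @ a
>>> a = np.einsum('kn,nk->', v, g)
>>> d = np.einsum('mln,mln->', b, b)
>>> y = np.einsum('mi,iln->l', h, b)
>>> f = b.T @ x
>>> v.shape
(23, 13)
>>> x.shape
(23, 11)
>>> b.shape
(23, 31, 37)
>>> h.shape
(23, 23)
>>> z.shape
()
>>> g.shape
(13, 23)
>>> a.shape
()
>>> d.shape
()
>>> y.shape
(31,)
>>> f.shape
(37, 31, 11)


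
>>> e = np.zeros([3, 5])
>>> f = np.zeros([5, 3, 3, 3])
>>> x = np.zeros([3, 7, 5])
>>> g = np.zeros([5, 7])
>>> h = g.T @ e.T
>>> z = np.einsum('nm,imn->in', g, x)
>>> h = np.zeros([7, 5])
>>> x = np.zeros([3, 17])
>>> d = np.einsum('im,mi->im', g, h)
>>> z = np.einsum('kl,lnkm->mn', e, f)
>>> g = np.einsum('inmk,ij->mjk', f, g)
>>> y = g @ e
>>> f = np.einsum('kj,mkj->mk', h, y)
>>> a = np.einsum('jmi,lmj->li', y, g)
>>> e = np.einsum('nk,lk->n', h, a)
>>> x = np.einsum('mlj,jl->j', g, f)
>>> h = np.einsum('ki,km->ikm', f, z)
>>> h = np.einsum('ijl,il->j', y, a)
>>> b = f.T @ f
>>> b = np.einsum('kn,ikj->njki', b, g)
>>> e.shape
(7,)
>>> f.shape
(3, 7)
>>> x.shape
(3,)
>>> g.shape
(3, 7, 3)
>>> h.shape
(7,)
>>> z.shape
(3, 3)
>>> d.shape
(5, 7)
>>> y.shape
(3, 7, 5)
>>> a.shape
(3, 5)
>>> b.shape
(7, 3, 7, 3)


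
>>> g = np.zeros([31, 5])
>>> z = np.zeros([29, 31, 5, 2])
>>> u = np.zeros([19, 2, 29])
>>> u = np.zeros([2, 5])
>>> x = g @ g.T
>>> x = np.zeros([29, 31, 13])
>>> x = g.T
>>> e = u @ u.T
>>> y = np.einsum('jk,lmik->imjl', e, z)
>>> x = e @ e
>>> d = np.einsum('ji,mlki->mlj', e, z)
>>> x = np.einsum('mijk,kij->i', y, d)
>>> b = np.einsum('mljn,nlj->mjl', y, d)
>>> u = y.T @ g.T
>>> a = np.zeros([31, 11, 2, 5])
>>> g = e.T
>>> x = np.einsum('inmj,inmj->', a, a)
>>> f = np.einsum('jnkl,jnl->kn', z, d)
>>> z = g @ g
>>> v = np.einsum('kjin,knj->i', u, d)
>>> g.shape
(2, 2)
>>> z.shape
(2, 2)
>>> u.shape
(29, 2, 31, 31)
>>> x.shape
()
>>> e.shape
(2, 2)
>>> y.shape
(5, 31, 2, 29)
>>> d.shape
(29, 31, 2)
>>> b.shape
(5, 2, 31)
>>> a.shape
(31, 11, 2, 5)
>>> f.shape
(5, 31)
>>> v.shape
(31,)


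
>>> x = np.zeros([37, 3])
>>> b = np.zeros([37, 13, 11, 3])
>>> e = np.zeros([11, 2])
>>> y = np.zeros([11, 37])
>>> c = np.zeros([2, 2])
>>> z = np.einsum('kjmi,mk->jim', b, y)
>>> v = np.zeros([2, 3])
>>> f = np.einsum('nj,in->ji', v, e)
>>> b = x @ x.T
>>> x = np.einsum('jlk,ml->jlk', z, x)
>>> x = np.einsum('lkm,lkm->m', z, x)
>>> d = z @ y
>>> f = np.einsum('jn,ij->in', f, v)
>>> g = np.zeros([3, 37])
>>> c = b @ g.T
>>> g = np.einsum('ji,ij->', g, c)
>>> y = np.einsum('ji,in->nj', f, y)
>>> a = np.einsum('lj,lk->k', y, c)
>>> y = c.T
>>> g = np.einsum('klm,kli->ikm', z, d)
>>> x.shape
(11,)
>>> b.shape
(37, 37)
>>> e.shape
(11, 2)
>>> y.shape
(3, 37)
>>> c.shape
(37, 3)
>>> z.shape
(13, 3, 11)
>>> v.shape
(2, 3)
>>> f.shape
(2, 11)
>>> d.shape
(13, 3, 37)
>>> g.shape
(37, 13, 11)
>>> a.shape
(3,)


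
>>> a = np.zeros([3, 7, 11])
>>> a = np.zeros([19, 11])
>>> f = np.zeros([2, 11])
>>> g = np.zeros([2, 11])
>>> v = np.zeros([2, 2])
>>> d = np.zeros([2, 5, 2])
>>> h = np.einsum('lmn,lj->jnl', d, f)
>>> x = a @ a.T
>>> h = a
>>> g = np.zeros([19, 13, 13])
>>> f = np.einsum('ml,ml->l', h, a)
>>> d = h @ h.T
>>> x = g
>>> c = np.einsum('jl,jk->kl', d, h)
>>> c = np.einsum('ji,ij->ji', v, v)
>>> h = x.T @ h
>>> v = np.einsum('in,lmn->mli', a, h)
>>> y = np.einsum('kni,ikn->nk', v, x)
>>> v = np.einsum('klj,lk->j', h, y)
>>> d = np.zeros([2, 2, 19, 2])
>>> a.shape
(19, 11)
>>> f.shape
(11,)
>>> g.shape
(19, 13, 13)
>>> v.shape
(11,)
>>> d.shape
(2, 2, 19, 2)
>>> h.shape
(13, 13, 11)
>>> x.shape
(19, 13, 13)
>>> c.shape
(2, 2)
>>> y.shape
(13, 13)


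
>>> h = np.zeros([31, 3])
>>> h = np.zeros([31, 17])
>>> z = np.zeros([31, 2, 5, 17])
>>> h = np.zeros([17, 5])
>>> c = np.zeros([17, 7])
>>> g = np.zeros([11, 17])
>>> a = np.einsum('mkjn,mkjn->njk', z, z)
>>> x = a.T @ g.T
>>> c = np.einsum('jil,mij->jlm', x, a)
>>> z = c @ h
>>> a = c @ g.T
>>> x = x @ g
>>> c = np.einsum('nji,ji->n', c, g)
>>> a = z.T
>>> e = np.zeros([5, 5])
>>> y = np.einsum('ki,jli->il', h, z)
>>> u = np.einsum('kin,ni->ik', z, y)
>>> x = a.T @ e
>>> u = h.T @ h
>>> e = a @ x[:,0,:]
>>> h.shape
(17, 5)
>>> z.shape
(2, 11, 5)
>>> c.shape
(2,)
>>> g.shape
(11, 17)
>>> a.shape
(5, 11, 2)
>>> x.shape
(2, 11, 5)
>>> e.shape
(5, 11, 5)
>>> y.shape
(5, 11)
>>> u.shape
(5, 5)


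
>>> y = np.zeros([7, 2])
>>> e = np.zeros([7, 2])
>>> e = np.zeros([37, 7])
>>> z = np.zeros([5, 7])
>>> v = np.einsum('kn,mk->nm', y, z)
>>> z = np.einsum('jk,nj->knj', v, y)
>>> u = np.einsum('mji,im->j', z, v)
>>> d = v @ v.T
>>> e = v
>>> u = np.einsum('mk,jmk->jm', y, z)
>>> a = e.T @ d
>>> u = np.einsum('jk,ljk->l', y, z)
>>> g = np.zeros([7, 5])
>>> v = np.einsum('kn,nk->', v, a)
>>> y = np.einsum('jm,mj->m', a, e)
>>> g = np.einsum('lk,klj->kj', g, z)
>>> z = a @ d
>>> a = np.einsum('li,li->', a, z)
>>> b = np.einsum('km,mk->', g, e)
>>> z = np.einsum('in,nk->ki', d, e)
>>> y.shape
(2,)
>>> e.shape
(2, 5)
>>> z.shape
(5, 2)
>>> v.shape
()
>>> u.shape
(5,)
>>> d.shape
(2, 2)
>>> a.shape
()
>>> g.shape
(5, 2)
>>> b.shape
()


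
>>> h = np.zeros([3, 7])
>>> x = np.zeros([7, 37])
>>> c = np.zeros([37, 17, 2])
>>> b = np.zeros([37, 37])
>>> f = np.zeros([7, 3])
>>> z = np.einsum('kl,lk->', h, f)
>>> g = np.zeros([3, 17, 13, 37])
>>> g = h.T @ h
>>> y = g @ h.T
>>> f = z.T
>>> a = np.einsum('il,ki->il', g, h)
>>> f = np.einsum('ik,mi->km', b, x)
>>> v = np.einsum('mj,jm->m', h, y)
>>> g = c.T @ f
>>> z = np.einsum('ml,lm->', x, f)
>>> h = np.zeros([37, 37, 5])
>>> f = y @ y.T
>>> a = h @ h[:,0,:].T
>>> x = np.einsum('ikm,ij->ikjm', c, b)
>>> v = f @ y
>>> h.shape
(37, 37, 5)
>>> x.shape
(37, 17, 37, 2)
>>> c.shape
(37, 17, 2)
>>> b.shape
(37, 37)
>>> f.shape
(7, 7)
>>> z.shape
()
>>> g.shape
(2, 17, 7)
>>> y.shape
(7, 3)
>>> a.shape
(37, 37, 37)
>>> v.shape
(7, 3)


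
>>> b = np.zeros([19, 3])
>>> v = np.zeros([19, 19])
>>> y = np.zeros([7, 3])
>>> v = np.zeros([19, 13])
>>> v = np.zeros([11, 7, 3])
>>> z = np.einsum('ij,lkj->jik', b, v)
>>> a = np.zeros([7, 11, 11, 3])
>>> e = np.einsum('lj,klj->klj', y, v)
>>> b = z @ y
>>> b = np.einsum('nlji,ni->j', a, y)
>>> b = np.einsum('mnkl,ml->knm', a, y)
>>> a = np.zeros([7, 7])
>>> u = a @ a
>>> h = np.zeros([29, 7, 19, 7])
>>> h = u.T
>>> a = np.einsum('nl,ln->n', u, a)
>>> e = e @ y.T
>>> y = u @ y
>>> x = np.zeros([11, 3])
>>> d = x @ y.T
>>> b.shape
(11, 11, 7)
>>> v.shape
(11, 7, 3)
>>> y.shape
(7, 3)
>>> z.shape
(3, 19, 7)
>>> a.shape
(7,)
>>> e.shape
(11, 7, 7)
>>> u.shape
(7, 7)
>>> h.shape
(7, 7)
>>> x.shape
(11, 3)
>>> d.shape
(11, 7)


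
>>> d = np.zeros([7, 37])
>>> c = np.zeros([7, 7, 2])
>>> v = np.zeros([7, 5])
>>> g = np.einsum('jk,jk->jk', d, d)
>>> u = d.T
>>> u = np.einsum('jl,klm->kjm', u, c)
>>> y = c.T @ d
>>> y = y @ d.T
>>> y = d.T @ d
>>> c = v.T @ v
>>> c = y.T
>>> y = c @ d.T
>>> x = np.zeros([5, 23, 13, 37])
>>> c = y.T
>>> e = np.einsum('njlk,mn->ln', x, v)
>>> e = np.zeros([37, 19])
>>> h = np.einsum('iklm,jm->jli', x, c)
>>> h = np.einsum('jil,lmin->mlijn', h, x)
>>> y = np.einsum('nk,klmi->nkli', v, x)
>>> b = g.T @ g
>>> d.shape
(7, 37)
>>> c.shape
(7, 37)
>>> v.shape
(7, 5)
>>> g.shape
(7, 37)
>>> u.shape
(7, 37, 2)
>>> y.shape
(7, 5, 23, 37)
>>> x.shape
(5, 23, 13, 37)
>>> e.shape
(37, 19)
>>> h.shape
(23, 5, 13, 7, 37)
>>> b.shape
(37, 37)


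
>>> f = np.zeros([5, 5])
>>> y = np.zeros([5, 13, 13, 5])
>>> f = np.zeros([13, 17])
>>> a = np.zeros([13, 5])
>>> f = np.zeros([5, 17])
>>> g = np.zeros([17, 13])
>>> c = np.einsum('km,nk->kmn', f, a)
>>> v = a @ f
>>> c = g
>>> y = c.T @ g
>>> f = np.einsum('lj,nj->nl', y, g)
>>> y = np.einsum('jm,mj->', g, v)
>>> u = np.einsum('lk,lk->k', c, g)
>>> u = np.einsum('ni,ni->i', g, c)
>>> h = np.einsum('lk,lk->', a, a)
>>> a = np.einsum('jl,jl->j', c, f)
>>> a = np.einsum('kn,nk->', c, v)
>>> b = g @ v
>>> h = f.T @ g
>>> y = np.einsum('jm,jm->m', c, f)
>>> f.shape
(17, 13)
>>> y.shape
(13,)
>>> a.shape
()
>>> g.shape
(17, 13)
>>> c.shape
(17, 13)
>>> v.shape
(13, 17)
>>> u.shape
(13,)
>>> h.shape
(13, 13)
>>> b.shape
(17, 17)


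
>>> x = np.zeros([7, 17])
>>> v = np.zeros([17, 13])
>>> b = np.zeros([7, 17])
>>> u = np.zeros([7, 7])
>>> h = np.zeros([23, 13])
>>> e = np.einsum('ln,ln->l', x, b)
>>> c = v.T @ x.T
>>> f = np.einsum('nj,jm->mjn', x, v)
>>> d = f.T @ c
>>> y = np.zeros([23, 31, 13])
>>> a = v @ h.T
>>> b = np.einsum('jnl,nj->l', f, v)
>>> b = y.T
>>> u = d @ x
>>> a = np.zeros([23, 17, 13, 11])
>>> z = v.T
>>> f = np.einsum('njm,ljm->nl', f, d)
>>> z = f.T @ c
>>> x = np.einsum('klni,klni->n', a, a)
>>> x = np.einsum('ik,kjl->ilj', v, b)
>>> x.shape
(17, 23, 31)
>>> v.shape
(17, 13)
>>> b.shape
(13, 31, 23)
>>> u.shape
(7, 17, 17)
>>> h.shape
(23, 13)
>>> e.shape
(7,)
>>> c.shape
(13, 7)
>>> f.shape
(13, 7)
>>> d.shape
(7, 17, 7)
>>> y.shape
(23, 31, 13)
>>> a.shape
(23, 17, 13, 11)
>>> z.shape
(7, 7)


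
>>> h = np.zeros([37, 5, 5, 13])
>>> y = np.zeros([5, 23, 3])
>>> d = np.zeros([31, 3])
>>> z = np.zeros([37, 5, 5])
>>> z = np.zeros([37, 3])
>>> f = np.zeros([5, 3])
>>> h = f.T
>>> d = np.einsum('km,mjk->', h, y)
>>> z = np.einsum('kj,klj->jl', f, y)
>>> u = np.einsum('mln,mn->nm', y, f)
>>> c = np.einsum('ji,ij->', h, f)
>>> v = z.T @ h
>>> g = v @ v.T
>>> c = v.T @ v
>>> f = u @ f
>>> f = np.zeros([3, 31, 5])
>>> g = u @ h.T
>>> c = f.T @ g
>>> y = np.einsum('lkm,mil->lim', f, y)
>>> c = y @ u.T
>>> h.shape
(3, 5)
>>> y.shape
(3, 23, 5)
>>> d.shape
()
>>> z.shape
(3, 23)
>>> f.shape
(3, 31, 5)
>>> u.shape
(3, 5)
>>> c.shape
(3, 23, 3)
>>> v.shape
(23, 5)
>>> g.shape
(3, 3)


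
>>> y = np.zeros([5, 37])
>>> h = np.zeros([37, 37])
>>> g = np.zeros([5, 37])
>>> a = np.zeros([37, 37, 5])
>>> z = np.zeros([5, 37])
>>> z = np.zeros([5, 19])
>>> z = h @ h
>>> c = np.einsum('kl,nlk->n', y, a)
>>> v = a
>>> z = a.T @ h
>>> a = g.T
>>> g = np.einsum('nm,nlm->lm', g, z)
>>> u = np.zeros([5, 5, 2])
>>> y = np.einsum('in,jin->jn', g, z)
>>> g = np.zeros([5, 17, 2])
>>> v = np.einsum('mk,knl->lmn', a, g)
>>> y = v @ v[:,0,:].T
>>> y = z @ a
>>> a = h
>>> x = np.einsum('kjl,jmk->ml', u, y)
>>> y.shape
(5, 37, 5)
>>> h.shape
(37, 37)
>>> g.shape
(5, 17, 2)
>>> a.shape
(37, 37)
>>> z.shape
(5, 37, 37)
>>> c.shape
(37,)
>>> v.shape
(2, 37, 17)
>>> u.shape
(5, 5, 2)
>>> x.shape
(37, 2)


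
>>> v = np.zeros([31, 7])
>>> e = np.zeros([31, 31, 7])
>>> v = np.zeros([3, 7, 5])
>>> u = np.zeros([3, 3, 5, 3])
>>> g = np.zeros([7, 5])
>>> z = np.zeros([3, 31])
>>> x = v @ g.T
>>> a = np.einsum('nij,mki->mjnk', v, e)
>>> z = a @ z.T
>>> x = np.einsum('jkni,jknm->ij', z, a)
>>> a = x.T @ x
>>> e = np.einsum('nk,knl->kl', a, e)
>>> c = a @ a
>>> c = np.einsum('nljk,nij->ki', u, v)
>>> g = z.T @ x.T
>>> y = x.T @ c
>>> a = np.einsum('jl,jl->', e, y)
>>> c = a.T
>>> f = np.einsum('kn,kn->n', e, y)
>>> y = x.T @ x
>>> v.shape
(3, 7, 5)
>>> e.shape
(31, 7)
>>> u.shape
(3, 3, 5, 3)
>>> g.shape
(3, 3, 5, 3)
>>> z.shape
(31, 5, 3, 3)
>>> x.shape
(3, 31)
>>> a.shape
()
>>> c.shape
()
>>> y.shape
(31, 31)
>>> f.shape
(7,)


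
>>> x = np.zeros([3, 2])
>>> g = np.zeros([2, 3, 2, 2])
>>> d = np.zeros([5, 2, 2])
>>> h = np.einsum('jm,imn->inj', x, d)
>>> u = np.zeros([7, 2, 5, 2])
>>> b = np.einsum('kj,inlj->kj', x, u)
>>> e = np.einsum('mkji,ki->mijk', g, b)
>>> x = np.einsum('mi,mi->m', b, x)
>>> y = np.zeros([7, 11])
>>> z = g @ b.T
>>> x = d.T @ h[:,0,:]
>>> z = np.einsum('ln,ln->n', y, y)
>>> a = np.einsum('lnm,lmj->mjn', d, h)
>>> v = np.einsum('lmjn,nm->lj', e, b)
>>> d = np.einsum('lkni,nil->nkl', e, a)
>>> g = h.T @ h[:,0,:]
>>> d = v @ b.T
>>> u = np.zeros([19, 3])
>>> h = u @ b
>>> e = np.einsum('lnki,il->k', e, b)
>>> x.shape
(2, 2, 3)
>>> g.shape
(3, 2, 3)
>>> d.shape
(2, 3)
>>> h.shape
(19, 2)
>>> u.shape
(19, 3)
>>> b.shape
(3, 2)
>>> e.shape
(2,)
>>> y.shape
(7, 11)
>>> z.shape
(11,)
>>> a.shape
(2, 3, 2)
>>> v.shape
(2, 2)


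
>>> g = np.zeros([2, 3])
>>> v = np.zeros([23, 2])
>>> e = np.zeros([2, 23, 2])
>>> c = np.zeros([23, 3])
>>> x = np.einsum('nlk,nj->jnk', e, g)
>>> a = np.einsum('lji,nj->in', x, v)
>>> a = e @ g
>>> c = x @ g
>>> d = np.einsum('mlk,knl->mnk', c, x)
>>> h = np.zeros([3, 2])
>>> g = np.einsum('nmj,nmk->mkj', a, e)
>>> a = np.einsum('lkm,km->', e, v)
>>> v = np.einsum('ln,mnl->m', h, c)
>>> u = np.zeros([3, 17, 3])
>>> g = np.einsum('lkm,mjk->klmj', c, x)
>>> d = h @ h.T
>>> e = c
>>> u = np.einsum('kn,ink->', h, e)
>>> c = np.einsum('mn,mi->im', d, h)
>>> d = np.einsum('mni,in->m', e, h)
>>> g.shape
(2, 3, 3, 2)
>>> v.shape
(3,)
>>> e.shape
(3, 2, 3)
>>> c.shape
(2, 3)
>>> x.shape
(3, 2, 2)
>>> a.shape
()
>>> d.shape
(3,)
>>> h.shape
(3, 2)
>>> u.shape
()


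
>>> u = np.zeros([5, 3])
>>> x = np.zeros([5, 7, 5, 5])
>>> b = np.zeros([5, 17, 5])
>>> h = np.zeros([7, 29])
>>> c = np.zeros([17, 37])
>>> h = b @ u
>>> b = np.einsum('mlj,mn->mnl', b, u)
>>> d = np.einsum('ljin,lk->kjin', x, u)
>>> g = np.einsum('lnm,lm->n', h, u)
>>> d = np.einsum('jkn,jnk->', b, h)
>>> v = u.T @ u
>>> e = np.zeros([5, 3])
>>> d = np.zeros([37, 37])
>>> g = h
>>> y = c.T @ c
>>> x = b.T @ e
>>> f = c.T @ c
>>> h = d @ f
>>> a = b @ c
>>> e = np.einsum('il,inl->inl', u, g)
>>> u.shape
(5, 3)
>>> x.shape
(17, 3, 3)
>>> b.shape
(5, 3, 17)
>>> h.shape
(37, 37)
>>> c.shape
(17, 37)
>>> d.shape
(37, 37)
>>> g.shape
(5, 17, 3)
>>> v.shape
(3, 3)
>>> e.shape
(5, 17, 3)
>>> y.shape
(37, 37)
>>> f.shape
(37, 37)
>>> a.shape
(5, 3, 37)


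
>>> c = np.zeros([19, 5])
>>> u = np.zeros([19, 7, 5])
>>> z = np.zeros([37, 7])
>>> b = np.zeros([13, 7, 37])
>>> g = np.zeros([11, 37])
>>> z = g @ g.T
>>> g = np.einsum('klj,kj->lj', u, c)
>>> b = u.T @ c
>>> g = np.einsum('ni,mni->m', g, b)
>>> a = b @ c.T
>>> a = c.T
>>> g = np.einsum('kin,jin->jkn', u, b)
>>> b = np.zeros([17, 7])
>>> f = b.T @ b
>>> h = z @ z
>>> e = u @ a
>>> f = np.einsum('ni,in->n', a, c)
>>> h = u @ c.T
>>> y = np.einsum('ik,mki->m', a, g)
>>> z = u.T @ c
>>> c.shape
(19, 5)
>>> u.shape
(19, 7, 5)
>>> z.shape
(5, 7, 5)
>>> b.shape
(17, 7)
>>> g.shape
(5, 19, 5)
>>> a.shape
(5, 19)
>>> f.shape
(5,)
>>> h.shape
(19, 7, 19)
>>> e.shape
(19, 7, 19)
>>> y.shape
(5,)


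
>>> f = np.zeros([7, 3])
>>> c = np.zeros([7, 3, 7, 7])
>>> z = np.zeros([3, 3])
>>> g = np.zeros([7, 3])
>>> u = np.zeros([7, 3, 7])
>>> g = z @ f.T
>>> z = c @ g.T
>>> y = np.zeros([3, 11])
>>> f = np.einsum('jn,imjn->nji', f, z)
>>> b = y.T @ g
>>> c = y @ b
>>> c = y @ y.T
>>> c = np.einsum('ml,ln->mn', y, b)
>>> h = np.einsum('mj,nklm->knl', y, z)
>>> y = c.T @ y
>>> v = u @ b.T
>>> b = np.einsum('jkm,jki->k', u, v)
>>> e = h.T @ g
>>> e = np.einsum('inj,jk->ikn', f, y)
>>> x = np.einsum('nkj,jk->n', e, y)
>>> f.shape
(3, 7, 7)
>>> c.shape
(3, 7)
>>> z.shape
(7, 3, 7, 3)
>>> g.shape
(3, 7)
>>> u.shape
(7, 3, 7)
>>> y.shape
(7, 11)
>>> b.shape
(3,)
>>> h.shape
(3, 7, 7)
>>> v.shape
(7, 3, 11)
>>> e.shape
(3, 11, 7)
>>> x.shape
(3,)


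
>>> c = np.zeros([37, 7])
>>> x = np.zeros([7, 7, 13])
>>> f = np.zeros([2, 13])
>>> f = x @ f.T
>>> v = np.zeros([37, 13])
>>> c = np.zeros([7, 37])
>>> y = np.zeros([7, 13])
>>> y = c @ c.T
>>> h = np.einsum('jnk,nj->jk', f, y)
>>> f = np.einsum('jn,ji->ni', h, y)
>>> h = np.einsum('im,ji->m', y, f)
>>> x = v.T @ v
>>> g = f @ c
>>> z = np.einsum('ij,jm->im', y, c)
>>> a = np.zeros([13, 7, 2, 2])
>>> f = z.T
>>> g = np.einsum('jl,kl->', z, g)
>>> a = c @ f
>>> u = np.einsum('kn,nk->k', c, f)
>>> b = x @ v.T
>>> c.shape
(7, 37)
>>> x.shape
(13, 13)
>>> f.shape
(37, 7)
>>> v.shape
(37, 13)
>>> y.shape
(7, 7)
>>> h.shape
(7,)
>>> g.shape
()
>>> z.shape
(7, 37)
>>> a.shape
(7, 7)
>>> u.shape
(7,)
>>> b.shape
(13, 37)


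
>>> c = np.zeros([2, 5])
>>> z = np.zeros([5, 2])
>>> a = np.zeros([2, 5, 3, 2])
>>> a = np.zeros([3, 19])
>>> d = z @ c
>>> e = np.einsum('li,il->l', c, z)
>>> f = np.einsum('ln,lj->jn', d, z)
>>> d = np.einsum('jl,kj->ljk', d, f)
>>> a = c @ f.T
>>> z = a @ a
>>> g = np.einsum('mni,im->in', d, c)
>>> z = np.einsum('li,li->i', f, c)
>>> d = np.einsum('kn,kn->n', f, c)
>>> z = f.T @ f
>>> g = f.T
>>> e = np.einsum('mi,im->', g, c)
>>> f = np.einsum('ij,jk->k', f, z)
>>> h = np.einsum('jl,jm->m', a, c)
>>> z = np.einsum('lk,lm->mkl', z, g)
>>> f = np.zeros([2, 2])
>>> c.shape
(2, 5)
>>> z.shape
(2, 5, 5)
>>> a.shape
(2, 2)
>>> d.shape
(5,)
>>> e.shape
()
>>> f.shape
(2, 2)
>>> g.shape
(5, 2)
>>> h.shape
(5,)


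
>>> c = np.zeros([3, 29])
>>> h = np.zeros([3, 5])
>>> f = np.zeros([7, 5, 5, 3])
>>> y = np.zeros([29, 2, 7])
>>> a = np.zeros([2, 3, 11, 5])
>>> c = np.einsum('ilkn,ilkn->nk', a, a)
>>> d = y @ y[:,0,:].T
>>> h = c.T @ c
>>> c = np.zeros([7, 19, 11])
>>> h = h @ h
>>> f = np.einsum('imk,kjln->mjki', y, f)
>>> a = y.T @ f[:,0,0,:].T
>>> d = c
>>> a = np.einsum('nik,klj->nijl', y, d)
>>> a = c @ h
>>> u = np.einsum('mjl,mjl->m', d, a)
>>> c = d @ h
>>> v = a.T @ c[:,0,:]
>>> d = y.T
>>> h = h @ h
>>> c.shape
(7, 19, 11)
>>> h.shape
(11, 11)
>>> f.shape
(2, 5, 7, 29)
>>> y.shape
(29, 2, 7)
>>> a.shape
(7, 19, 11)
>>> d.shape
(7, 2, 29)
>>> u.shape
(7,)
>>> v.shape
(11, 19, 11)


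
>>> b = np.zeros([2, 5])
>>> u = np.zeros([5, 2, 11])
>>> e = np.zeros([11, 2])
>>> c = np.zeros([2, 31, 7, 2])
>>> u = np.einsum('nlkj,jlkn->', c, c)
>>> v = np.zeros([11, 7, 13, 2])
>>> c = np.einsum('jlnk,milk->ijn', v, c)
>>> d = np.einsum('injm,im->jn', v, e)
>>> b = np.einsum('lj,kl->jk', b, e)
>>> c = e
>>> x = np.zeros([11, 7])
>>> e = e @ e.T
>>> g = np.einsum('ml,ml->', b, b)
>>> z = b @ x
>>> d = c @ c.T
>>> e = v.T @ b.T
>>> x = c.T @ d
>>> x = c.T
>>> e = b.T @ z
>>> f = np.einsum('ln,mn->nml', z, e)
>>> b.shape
(5, 11)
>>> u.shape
()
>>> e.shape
(11, 7)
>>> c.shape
(11, 2)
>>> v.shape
(11, 7, 13, 2)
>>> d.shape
(11, 11)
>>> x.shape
(2, 11)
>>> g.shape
()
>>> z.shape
(5, 7)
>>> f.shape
(7, 11, 5)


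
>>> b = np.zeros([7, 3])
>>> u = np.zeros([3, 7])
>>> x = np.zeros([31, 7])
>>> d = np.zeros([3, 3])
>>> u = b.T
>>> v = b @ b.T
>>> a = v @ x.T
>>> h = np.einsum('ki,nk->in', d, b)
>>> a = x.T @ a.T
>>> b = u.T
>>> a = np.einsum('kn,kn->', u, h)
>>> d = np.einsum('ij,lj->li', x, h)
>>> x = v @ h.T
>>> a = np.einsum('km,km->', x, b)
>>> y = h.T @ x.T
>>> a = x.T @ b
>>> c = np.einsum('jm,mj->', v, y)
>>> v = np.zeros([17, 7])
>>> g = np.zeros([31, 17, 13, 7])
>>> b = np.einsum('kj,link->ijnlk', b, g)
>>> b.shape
(17, 3, 13, 31, 7)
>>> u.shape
(3, 7)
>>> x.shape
(7, 3)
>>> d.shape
(3, 31)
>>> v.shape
(17, 7)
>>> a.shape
(3, 3)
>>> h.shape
(3, 7)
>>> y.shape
(7, 7)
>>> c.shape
()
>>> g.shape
(31, 17, 13, 7)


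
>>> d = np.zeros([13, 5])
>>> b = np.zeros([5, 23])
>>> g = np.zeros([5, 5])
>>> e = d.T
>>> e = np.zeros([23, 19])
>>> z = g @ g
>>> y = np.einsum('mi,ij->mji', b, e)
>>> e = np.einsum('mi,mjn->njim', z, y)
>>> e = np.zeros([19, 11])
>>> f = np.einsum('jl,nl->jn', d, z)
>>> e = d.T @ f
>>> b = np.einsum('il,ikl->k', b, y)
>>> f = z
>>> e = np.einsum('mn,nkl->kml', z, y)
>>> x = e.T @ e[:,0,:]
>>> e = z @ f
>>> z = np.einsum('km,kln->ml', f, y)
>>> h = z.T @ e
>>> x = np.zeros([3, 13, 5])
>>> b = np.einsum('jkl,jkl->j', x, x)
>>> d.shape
(13, 5)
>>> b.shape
(3,)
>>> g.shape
(5, 5)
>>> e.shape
(5, 5)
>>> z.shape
(5, 19)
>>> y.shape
(5, 19, 23)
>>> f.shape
(5, 5)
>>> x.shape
(3, 13, 5)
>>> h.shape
(19, 5)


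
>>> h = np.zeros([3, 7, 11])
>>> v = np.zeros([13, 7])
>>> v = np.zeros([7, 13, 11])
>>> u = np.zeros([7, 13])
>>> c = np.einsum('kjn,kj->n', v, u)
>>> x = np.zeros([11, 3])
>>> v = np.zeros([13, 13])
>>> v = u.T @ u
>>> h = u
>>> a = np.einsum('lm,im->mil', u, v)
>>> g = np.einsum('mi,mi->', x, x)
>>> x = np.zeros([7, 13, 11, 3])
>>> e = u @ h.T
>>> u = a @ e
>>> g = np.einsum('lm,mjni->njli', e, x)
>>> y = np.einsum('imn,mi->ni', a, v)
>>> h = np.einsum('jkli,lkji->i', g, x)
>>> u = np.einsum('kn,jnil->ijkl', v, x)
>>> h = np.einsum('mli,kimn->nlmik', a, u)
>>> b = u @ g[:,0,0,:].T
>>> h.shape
(3, 13, 13, 7, 11)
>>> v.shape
(13, 13)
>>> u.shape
(11, 7, 13, 3)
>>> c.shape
(11,)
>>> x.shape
(7, 13, 11, 3)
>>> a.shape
(13, 13, 7)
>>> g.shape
(11, 13, 7, 3)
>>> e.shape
(7, 7)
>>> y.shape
(7, 13)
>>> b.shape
(11, 7, 13, 11)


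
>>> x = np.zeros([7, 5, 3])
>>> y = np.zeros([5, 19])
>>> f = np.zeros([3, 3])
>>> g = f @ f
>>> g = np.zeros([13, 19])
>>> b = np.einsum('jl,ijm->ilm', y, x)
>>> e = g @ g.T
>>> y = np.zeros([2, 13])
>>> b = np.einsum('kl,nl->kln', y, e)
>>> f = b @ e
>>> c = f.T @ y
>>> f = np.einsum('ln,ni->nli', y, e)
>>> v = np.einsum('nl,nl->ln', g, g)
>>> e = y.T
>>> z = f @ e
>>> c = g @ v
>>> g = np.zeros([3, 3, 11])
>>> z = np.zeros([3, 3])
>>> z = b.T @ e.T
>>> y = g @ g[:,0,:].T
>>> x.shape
(7, 5, 3)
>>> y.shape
(3, 3, 3)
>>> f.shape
(13, 2, 13)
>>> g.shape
(3, 3, 11)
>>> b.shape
(2, 13, 13)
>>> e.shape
(13, 2)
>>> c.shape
(13, 13)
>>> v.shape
(19, 13)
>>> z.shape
(13, 13, 13)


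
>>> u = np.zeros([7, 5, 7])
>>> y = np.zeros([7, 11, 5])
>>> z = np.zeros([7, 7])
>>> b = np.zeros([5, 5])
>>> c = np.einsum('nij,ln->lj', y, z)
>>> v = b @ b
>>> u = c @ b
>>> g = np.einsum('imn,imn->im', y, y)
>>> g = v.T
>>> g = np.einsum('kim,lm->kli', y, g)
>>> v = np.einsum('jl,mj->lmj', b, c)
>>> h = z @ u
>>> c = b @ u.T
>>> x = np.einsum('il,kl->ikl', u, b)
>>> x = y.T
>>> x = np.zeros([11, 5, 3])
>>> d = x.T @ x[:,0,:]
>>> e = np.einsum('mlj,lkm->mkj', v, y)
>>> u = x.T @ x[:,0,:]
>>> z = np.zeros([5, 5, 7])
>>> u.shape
(3, 5, 3)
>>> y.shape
(7, 11, 5)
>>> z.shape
(5, 5, 7)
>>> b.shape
(5, 5)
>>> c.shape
(5, 7)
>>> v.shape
(5, 7, 5)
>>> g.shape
(7, 5, 11)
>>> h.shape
(7, 5)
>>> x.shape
(11, 5, 3)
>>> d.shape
(3, 5, 3)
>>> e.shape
(5, 11, 5)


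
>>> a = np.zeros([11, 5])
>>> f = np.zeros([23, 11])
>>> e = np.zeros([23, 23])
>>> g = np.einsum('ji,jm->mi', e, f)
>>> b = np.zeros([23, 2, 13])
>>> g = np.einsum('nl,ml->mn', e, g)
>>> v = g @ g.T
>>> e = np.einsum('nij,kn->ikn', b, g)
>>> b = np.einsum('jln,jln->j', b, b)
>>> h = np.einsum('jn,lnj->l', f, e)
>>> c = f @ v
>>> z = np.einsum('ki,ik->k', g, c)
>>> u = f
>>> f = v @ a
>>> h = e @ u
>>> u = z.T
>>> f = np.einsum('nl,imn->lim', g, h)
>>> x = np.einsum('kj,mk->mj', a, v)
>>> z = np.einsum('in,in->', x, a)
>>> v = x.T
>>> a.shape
(11, 5)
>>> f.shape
(23, 2, 11)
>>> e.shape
(2, 11, 23)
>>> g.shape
(11, 23)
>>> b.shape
(23,)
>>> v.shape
(5, 11)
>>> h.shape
(2, 11, 11)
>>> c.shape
(23, 11)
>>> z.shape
()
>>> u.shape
(11,)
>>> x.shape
(11, 5)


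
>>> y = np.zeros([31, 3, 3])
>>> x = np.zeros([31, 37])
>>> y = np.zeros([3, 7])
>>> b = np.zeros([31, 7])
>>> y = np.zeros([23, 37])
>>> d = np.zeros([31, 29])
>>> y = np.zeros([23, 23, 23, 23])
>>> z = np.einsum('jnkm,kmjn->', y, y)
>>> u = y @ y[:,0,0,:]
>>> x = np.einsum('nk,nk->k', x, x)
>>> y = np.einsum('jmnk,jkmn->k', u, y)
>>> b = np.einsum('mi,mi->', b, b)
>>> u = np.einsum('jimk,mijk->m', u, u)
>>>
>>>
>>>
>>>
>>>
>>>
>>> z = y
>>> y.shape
(23,)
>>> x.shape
(37,)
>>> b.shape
()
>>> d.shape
(31, 29)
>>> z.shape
(23,)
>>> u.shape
(23,)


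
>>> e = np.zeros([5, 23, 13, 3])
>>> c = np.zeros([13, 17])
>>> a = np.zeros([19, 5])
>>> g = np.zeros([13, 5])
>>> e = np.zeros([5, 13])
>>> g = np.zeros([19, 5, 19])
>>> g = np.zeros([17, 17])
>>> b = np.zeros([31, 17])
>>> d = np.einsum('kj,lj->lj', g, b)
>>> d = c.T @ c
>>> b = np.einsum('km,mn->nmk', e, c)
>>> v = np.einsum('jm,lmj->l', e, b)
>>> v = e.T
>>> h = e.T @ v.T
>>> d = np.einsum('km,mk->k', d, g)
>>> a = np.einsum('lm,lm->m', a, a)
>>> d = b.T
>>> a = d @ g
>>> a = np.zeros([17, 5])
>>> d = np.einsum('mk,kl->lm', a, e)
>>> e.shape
(5, 13)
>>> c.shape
(13, 17)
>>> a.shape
(17, 5)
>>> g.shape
(17, 17)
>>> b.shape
(17, 13, 5)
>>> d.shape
(13, 17)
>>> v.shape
(13, 5)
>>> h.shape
(13, 13)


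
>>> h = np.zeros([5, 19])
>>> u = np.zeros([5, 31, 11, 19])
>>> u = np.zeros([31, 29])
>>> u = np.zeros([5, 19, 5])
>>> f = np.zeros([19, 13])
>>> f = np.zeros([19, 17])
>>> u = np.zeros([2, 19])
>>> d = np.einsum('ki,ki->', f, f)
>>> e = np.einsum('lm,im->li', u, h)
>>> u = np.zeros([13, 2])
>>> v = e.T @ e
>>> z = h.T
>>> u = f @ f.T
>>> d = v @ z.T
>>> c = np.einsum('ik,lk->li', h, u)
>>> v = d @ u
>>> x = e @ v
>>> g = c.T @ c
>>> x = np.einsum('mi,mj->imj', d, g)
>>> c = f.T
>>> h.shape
(5, 19)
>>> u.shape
(19, 19)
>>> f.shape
(19, 17)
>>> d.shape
(5, 19)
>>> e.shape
(2, 5)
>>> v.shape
(5, 19)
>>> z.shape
(19, 5)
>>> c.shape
(17, 19)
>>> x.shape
(19, 5, 5)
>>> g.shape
(5, 5)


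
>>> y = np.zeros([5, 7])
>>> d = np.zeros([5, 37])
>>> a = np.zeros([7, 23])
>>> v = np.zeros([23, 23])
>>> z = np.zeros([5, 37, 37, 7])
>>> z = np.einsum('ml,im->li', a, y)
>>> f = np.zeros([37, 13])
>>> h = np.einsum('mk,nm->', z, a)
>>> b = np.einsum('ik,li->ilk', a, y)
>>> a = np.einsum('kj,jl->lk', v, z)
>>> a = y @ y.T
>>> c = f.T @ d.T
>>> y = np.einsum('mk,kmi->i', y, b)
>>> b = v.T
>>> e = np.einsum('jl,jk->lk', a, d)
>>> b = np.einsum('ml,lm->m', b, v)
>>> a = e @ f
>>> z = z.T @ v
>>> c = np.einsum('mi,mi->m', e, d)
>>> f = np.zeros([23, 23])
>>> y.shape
(23,)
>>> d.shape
(5, 37)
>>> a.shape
(5, 13)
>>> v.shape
(23, 23)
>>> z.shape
(5, 23)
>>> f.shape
(23, 23)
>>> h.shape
()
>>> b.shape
(23,)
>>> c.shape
(5,)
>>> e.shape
(5, 37)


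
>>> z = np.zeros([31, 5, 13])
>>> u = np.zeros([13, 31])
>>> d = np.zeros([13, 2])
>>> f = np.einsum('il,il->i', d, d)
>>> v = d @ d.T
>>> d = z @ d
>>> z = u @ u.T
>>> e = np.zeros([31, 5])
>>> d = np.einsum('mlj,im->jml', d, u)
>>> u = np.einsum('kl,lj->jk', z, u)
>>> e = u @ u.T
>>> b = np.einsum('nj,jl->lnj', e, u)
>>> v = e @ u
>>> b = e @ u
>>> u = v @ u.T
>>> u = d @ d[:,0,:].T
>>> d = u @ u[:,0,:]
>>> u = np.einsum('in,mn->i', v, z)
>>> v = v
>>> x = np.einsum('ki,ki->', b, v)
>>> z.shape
(13, 13)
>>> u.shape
(31,)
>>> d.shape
(2, 31, 2)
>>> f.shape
(13,)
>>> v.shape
(31, 13)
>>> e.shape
(31, 31)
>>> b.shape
(31, 13)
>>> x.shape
()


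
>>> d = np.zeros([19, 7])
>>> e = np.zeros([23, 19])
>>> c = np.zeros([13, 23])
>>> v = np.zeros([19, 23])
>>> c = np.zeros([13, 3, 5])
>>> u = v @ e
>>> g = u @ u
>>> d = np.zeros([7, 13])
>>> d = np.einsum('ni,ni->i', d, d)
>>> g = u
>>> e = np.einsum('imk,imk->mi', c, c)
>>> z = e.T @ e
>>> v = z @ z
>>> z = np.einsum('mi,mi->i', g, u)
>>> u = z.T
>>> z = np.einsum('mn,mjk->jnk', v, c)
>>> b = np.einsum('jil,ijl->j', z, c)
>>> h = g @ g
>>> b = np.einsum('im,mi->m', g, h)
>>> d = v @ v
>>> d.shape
(13, 13)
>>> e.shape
(3, 13)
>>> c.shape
(13, 3, 5)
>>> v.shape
(13, 13)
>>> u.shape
(19,)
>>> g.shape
(19, 19)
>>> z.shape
(3, 13, 5)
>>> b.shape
(19,)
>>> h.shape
(19, 19)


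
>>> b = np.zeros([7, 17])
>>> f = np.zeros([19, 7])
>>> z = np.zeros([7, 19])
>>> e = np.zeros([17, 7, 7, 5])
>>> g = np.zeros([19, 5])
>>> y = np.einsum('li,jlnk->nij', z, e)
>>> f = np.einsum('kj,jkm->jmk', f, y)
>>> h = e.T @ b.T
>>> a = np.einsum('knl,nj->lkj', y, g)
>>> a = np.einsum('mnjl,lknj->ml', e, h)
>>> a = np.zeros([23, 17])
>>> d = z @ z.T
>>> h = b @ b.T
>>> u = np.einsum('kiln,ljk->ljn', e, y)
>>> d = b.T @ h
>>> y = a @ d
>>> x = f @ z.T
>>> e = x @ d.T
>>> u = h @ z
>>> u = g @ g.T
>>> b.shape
(7, 17)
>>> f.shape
(7, 17, 19)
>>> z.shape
(7, 19)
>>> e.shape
(7, 17, 17)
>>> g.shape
(19, 5)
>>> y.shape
(23, 7)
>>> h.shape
(7, 7)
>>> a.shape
(23, 17)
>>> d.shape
(17, 7)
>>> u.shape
(19, 19)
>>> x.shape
(7, 17, 7)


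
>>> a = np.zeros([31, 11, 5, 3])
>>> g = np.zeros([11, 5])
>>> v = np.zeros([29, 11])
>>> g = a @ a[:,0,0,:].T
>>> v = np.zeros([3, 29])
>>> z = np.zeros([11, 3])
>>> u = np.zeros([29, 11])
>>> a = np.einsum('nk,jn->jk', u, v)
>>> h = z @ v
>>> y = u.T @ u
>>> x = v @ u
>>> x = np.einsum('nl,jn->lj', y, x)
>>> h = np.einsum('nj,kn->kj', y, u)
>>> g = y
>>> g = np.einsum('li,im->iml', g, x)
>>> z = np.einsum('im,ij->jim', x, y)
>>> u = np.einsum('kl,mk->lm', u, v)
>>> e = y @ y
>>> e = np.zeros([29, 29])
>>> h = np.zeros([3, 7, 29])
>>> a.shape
(3, 11)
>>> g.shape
(11, 3, 11)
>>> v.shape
(3, 29)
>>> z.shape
(11, 11, 3)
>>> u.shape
(11, 3)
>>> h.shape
(3, 7, 29)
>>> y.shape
(11, 11)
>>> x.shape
(11, 3)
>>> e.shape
(29, 29)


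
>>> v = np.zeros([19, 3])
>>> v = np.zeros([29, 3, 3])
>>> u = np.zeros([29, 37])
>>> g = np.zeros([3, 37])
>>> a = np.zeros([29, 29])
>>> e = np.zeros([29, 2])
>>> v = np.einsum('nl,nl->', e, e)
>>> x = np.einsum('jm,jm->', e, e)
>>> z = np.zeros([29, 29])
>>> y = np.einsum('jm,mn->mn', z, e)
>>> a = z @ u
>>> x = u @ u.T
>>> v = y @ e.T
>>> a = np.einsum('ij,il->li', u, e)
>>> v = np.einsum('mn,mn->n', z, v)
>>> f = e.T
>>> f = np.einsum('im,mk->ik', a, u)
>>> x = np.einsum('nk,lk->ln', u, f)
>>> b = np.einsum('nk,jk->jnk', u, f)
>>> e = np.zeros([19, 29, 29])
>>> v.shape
(29,)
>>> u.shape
(29, 37)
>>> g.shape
(3, 37)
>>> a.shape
(2, 29)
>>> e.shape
(19, 29, 29)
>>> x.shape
(2, 29)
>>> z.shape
(29, 29)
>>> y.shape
(29, 2)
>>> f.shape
(2, 37)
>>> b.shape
(2, 29, 37)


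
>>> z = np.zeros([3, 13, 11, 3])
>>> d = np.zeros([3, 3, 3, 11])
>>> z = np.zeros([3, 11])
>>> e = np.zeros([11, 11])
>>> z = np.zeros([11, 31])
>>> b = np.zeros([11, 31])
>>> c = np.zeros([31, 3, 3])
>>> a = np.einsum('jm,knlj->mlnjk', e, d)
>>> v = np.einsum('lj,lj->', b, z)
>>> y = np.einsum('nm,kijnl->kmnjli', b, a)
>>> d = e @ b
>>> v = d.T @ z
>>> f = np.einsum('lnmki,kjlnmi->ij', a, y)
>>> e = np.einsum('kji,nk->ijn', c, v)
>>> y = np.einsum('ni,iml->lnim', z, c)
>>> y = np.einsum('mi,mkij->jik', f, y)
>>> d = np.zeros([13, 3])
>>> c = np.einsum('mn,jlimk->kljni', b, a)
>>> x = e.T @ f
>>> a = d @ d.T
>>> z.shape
(11, 31)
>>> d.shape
(13, 3)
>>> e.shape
(3, 3, 31)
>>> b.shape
(11, 31)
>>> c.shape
(3, 3, 11, 31, 3)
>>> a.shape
(13, 13)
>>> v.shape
(31, 31)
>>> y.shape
(3, 31, 11)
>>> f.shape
(3, 31)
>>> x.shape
(31, 3, 31)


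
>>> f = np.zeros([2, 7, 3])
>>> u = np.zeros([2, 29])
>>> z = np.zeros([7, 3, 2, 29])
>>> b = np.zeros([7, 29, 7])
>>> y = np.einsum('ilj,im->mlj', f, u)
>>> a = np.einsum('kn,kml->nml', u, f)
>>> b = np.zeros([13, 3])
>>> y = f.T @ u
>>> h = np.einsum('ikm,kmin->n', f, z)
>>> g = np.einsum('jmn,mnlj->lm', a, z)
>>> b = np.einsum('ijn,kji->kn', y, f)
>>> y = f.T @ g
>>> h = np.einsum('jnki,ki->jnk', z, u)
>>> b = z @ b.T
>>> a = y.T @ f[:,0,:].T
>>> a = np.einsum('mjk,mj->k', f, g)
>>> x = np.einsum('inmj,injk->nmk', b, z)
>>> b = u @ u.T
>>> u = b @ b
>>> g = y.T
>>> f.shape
(2, 7, 3)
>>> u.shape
(2, 2)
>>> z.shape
(7, 3, 2, 29)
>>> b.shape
(2, 2)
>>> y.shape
(3, 7, 7)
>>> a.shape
(3,)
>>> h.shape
(7, 3, 2)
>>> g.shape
(7, 7, 3)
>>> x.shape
(3, 2, 29)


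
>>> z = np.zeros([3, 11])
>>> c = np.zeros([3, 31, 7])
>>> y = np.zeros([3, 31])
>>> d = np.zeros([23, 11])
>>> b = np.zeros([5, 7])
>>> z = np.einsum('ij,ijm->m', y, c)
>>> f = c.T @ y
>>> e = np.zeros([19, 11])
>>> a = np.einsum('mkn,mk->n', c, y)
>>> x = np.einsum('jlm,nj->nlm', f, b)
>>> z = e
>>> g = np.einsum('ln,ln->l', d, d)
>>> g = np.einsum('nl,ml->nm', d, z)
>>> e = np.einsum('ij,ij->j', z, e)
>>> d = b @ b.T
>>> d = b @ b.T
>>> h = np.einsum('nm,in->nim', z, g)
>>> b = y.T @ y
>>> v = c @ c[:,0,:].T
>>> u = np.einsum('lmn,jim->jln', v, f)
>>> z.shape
(19, 11)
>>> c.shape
(3, 31, 7)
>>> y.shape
(3, 31)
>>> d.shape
(5, 5)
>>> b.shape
(31, 31)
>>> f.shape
(7, 31, 31)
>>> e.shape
(11,)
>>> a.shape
(7,)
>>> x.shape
(5, 31, 31)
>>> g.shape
(23, 19)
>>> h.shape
(19, 23, 11)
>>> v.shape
(3, 31, 3)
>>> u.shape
(7, 3, 3)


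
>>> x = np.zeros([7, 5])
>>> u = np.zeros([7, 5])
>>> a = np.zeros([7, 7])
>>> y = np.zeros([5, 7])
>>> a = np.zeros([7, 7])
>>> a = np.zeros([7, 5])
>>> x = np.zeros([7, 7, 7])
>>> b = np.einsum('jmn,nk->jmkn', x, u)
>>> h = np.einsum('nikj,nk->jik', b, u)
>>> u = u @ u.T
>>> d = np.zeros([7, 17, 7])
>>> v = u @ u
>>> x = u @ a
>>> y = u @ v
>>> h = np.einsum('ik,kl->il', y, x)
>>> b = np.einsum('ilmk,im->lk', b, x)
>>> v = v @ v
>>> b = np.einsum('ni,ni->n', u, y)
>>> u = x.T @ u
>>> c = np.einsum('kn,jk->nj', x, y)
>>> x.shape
(7, 5)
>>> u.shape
(5, 7)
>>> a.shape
(7, 5)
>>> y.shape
(7, 7)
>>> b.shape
(7,)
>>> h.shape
(7, 5)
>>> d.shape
(7, 17, 7)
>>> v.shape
(7, 7)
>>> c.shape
(5, 7)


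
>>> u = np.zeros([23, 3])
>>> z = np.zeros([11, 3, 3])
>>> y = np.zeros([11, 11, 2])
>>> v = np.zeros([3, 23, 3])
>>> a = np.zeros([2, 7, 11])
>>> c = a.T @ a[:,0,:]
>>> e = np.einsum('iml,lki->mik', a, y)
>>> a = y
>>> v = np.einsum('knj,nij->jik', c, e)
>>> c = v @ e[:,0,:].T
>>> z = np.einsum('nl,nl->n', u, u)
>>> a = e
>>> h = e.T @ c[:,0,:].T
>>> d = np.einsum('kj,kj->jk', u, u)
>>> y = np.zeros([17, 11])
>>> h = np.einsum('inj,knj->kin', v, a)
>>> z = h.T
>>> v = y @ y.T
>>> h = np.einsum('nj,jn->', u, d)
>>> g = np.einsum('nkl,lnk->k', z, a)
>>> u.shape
(23, 3)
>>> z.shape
(2, 11, 7)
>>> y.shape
(17, 11)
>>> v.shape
(17, 17)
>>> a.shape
(7, 2, 11)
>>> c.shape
(11, 2, 7)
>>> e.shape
(7, 2, 11)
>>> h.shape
()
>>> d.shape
(3, 23)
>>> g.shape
(11,)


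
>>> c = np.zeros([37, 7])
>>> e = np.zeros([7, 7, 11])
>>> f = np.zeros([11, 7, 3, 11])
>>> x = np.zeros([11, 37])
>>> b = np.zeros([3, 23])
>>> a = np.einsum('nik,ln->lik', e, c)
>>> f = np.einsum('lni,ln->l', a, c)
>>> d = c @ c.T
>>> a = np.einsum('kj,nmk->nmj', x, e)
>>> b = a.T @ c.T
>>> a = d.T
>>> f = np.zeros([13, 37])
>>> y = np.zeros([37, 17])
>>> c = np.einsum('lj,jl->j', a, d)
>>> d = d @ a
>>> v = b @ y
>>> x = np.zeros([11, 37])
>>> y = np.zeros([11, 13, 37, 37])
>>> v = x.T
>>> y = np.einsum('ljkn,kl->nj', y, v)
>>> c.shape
(37,)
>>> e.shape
(7, 7, 11)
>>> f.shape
(13, 37)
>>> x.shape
(11, 37)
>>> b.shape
(37, 7, 37)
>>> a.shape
(37, 37)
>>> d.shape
(37, 37)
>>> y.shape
(37, 13)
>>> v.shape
(37, 11)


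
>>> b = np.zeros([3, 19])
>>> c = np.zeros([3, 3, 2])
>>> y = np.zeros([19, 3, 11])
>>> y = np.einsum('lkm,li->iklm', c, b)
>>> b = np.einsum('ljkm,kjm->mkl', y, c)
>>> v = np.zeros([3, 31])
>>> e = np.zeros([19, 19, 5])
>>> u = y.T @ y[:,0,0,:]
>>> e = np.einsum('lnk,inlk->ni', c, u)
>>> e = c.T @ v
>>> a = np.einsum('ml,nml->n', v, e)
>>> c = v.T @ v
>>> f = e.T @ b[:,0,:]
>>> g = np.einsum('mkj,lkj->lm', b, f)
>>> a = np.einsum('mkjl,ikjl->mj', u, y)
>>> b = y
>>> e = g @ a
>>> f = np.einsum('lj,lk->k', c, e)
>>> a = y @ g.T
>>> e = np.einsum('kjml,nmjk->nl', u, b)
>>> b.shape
(19, 3, 3, 2)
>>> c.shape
(31, 31)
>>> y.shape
(19, 3, 3, 2)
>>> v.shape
(3, 31)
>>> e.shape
(19, 2)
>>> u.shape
(2, 3, 3, 2)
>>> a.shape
(19, 3, 3, 31)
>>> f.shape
(3,)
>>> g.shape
(31, 2)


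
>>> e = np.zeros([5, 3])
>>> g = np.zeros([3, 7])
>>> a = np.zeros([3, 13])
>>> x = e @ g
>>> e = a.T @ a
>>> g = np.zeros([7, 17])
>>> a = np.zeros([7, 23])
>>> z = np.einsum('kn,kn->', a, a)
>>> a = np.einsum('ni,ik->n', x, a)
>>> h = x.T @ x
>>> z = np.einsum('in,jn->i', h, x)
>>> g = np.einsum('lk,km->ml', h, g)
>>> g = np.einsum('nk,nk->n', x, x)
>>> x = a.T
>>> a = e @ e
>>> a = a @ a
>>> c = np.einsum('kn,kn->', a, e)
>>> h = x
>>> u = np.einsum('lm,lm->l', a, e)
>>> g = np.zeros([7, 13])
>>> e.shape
(13, 13)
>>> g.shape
(7, 13)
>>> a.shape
(13, 13)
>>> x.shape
(5,)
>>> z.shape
(7,)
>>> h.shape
(5,)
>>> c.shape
()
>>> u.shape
(13,)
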